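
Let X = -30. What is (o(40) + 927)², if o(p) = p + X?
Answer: 877969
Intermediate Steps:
o(p) = -30 + p (o(p) = p - 30 = -30 + p)
(o(40) + 927)² = ((-30 + 40) + 927)² = (10 + 927)² = 937² = 877969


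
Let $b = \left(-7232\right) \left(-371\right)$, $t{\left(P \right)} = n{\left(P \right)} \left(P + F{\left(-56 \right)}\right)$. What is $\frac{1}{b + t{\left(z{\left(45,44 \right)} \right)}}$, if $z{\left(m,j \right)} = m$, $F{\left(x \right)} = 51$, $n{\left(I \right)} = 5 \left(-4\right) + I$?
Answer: $\frac{1}{2685472} \approx 3.7237 \cdot 10^{-7}$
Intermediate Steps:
$n{\left(I \right)} = -20 + I$
$t{\left(P \right)} = \left(-20 + P\right) \left(51 + P\right)$ ($t{\left(P \right)} = \left(-20 + P\right) \left(P + 51\right) = \left(-20 + P\right) \left(51 + P\right)$)
$b = 2683072$
$\frac{1}{b + t{\left(z{\left(45,44 \right)} \right)}} = \frac{1}{2683072 + \left(-20 + 45\right) \left(51 + 45\right)} = \frac{1}{2683072 + 25 \cdot 96} = \frac{1}{2683072 + 2400} = \frac{1}{2685472}$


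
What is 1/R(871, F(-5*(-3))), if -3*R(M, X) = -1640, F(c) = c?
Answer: 3/1640 ≈ 0.0018293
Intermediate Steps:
R(M, X) = 1640/3 (R(M, X) = -⅓*(-1640) = 1640/3)
1/R(871, F(-5*(-3))) = 1/(1640/3) = 3/1640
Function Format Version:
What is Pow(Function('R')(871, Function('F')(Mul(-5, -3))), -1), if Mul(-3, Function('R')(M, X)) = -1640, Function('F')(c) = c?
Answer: Rational(3, 1640) ≈ 0.0018293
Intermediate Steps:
Function('R')(M, X) = Rational(1640, 3) (Function('R')(M, X) = Mul(Rational(-1, 3), -1640) = Rational(1640, 3))
Pow(Function('R')(871, Function('F')(Mul(-5, -3))), -1) = Pow(Rational(1640, 3), -1) = Rational(3, 1640)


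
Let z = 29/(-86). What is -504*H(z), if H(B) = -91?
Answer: 45864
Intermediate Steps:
z = -29/86 (z = 29*(-1/86) = -29/86 ≈ -0.33721)
-504*H(z) = -504*(-91) = 45864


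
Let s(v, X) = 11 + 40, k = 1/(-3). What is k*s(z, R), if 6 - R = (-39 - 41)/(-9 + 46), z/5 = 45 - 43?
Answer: -17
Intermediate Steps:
k = -⅓ ≈ -0.33333
z = 10 (z = 5*(45 - 43) = 5*2 = 10)
R = 302/37 (R = 6 - (-39 - 41)/(-9 + 46) = 6 - (-80)/37 = 6 - 1*(-80/37) = 6 + 80/37 = 302/37 ≈ 8.1622)
s(v, X) = 51
k*s(z, R) = -⅓*51 = -17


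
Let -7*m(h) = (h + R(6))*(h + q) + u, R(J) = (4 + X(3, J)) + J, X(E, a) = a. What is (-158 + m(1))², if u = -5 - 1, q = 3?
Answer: 1364224/49 ≈ 27841.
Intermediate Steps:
R(J) = 4 + 2*J (R(J) = (4 + J) + J = 4 + 2*J)
u = -6
m(h) = 6/7 - (3 + h)*(16 + h)/7 (m(h) = -((h + (4 + 2*6))*(h + 3) - 6)/7 = -((h + (4 + 12))*(3 + h) - 6)/7 = -((h + 16)*(3 + h) - 6)/7 = -((16 + h)*(3 + h) - 6)/7 = -((3 + h)*(16 + h) - 6)/7 = -(-6 + (3 + h)*(16 + h))/7 = 6/7 - (3 + h)*(16 + h)/7)
(-158 + m(1))² = (-158 + (-6 - 19/7*1 - ⅐*1²))² = (-158 + (-6 - 19/7 - ⅐*1))² = (-158 + (-6 - 19/7 - ⅐))² = (-158 - 62/7)² = (-1168/7)² = 1364224/49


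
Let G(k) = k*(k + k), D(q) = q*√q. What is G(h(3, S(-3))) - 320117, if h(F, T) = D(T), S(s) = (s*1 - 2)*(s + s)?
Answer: -266117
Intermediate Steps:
D(q) = q^(3/2)
S(s) = 2*s*(-2 + s) (S(s) = (s - 2)*(2*s) = (-2 + s)*(2*s) = 2*s*(-2 + s))
h(F, T) = T^(3/2)
G(k) = 2*k² (G(k) = k*(2*k) = 2*k²)
G(h(3, S(-3))) - 320117 = 2*((2*(-3)*(-2 - 3))^(3/2))² - 320117 = 2*((2*(-3)*(-5))^(3/2))² - 320117 = 2*(30^(3/2))² - 320117 = 2*(30*√30)² - 320117 = 2*27000 - 320117 = 54000 - 320117 = -266117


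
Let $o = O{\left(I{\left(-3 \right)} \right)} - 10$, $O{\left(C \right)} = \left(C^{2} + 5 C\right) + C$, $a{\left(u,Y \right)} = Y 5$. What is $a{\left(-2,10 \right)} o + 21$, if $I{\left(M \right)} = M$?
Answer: $-929$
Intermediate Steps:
$a{\left(u,Y \right)} = 5 Y$
$O{\left(C \right)} = C^{2} + 6 C$
$o = -19$ ($o = - 3 \left(6 - 3\right) - 10 = \left(-3\right) 3 - 10 = -9 - 10 = -19$)
$a{\left(-2,10 \right)} o + 21 = 5 \cdot 10 \left(-19\right) + 21 = 50 \left(-19\right) + 21 = -950 + 21 = -929$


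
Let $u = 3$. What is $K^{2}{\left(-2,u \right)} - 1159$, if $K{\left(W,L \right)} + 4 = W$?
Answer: $-1123$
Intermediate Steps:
$K{\left(W,L \right)} = -4 + W$
$K^{2}{\left(-2,u \right)} - 1159 = \left(-4 - 2\right)^{2} - 1159 = \left(-6\right)^{2} - 1159 = 36 - 1159 = -1123$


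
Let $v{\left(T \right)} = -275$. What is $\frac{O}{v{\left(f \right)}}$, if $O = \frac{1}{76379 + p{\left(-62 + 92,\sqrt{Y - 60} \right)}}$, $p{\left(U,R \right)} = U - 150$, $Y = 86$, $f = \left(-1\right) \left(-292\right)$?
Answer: $- \frac{1}{20971225} \approx -4.7684 \cdot 10^{-8}$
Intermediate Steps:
$f = 292$
$p{\left(U,R \right)} = -150 + U$
$O = \frac{1}{76259}$ ($O = \frac{1}{76379 + \left(-150 + \left(-62 + 92\right)\right)} = \frac{1}{76379 + \left(-150 + 30\right)} = \frac{1}{76379 - 120} = \frac{1}{76259} \approx 1.3113 \cdot 10^{-5}$)
$\frac{O}{v{\left(f \right)}} = \frac{1}{76259 \left(-275\right)} = \frac{1}{76259} \left(- \frac{1}{275}\right) = - \frac{1}{20971225}$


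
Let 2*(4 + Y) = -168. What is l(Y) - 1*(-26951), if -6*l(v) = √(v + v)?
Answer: 26951 - 2*I*√11/3 ≈ 26951.0 - 2.2111*I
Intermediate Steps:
Y = -88 (Y = -4 + (½)*(-168) = -4 - 84 = -88)
l(v) = -√2*√v/6 (l(v) = -√(v + v)/6 = -√2*√v/6)
l(Y) - 1*(-26951) = -√2*√(-88)/6 - 1*(-26951) = -√2*2*I*√22/6 + 26951 = -2*I*√11/3 + 26951 = 26951 - 2*I*√11/3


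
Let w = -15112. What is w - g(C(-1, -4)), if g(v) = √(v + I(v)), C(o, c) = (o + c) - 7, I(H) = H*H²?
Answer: -15112 - 2*I*√435 ≈ -15112.0 - 41.713*I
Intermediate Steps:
I(H) = H³
C(o, c) = -7 + c + o (C(o, c) = (c + o) - 7 = -7 + c + o)
g(v) = √(v + v³)
w - g(C(-1, -4)) = -15112 - √((-7 - 4 - 1) + (-7 - 4 - 1)³) = -15112 - √(-12 + (-12)³) = -15112 - √(-12 - 1728) = -15112 - √(-1740) = -15112 - 2*I*√435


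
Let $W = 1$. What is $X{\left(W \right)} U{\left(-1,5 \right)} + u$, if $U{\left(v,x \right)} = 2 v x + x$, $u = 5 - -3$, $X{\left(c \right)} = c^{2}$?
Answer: $3$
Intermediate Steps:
$u = 8$ ($u = 5 + 3 = 8$)
$U{\left(v,x \right)} = x + 2 v x$ ($U{\left(v,x \right)} = 2 v x + x = x + 2 v x$)
$X{\left(W \right)} U{\left(-1,5 \right)} + u = 1^{2} \cdot 5 \left(1 + 2 \left(-1\right)\right) + 8 = 1 \cdot 5 \left(1 - 2\right) + 8 = 1 \cdot 5 \left(-1\right) + 8 = 1 \left(-5\right) + 8 = -5 + 8 = 3$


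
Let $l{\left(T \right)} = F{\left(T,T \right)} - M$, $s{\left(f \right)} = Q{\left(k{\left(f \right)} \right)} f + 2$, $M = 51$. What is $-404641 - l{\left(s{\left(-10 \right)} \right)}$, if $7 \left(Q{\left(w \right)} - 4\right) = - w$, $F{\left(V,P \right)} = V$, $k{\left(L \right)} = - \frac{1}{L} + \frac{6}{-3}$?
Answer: $- \frac{2831845}{7} \approx -4.0455 \cdot 10^{5}$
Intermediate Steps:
$k{\left(L \right)} = -2 - \frac{1}{L}$ ($k{\left(L \right)} = - \frac{1}{L} + 6 \left(- \frac{1}{3}\right) = - \frac{1}{L} - 2 = -2 - \frac{1}{L}$)
$Q{\left(w \right)} = 4 - \frac{w}{7}$ ($Q{\left(w \right)} = 4 + \frac{\left(-1\right) w}{7} = 4 - \frac{w}{7}$)
$s{\left(f \right)} = 2 + f \left(\frac{30}{7} + \frac{1}{7 f}\right)$ ($s{\left(f \right)} = \left(4 - \frac{-2 - \frac{1}{f}}{7}\right) f + 2 = \left(4 + \left(\frac{2}{7} + \frac{1}{7 f}\right)\right) f + 2 = \left(\frac{30}{7} + \frac{1}{7 f}\right) f + 2 = f \left(\frac{30}{7} + \frac{1}{7 f}\right) + 2 = 2 + f \left(\frac{30}{7} + \frac{1}{7 f}\right)$)
$l{\left(T \right)} = -51 + T$ ($l{\left(T \right)} = T - 51 = -51 + T$)
$-404641 - l{\left(s{\left(-10 \right)} \right)} = -404641 - \left(-51 + \left(\frac{15}{7} + \frac{30}{7} \left(-10\right)\right)\right) = -404641 - \left(-51 + \left(\frac{15}{7} - \frac{300}{7}\right)\right) = -404641 - \left(-51 - \frac{285}{7}\right) = -404641 - - \frac{642}{7} = -404641 + \frac{642}{7} = - \frac{2831845}{7}$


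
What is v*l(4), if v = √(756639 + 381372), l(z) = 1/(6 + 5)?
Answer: √1138011/11 ≈ 96.980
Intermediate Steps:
l(z) = 1/11
v = √1138011 ≈ 1066.8
v*l(4) = √1138011*(1/11) = √1138011/11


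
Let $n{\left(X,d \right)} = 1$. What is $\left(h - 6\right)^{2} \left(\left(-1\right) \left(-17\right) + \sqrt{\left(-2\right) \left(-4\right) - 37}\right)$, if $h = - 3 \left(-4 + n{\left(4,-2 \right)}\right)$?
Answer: $153 + 9 i \sqrt{29} \approx 153.0 + 48.466 i$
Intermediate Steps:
$h = 9$ ($h = - 3 \left(-4 + 1\right) = \left(-3\right) \left(-3\right) = 9$)
$\left(h - 6\right)^{2} \left(\left(-1\right) \left(-17\right) + \sqrt{\left(-2\right) \left(-4\right) - 37}\right) = \left(9 - 6\right)^{2} \left(\left(-1\right) \left(-17\right) + \sqrt{\left(-2\right) \left(-4\right) - 37}\right) = 3^{2} \left(17 + \sqrt{8 - 37}\right) = 9 \left(17 + \sqrt{-29}\right) = 9 \left(17 + i \sqrt{29}\right) = 153 + 9 i \sqrt{29}$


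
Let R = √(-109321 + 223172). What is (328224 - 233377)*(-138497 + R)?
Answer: -13136024959 + 94847*√113851 ≈ -1.3104e+10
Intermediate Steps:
R = √113851 ≈ 337.42
(328224 - 233377)*(-138497 + R) = (328224 - 233377)*(-138497 + √113851) = 94847*(-138497 + √113851) = -13136024959 + 94847*√113851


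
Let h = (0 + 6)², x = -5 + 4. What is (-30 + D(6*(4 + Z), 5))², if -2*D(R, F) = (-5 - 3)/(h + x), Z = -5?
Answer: 1094116/1225 ≈ 893.16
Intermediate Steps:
x = -1
h = 36 (h = 6² = 36)
D(R, F) = 4/35 (D(R, F) = -(-5 - 3)/(2*(36 - 1)) = -(-4)/35 = -½*(-8/35) = 4/35)
(-30 + D(6*(4 + Z), 5))² = (-30 + 4/35)² = (-1046/35)² = 1094116/1225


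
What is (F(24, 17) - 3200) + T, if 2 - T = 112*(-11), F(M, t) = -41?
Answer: -2007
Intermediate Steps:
T = 1234 (T = 2 - 112*(-11) = 2 - 1*(-1232) = 2 + 1232 = 1234)
(F(24, 17) - 3200) + T = (-41 - 3200) + 1234 = -3241 + 1234 = -2007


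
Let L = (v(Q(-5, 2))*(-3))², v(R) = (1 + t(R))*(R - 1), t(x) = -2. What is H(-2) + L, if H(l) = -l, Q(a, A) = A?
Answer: 11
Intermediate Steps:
v(R) = 1 - R (v(R) = (1 - 2)*(R - 1) = -(-1 + R) = 1 - R)
L = 9 (L = ((1 - 1*2)*(-3))² = ((1 - 2)*(-3))² = (-1*(-3))² = 3² = 9)
H(-2) + L = -1*(-2) + 9 = 2 + 9 = 11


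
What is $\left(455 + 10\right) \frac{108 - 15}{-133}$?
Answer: $- \frac{43245}{133} \approx -325.15$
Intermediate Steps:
$\left(455 + 10\right) \frac{108 - 15}{-133} = 465 \cdot 93 \left(- \frac{1}{133}\right) = 465 \left(- \frac{93}{133}\right) = - \frac{43245}{133}$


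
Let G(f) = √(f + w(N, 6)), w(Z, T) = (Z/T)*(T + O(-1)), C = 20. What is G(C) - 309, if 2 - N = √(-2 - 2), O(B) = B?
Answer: -309 + √(195 - 15*I)/3 ≈ -304.34 - 0.1789*I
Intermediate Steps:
N = 2 - 2*I (N = 2 - √(-2 - 2) = 2 - √(-4) = 2 - 2*I ≈ 2.0 - 2.0*I)
w(Z, T) = Z*(-1 + T)/T (w(Z, T) = (Z/T)*(T - 1) = (Z/T)*(-1 + T) = Z*(-1 + T)/T)
G(f) = √(5/3 + f - 5*I/3) (G(f) = √(f + ((2 - 2*I) - 1*(2 - 2*I)/6)) = √(f + ((2 - 2*I) - 1*(2 - 2*I)*⅙)) = √(f + ((2 - 2*I) + (-⅓ + I/3))) = √(f + (5/3 - 5*I/3)) = √(5/3 + f - 5*I/3))
G(C) - 309 = √(15 - 15*I + 9*20)/3 - 309 = √(15 - 15*I + 180)/3 - 309 = √(195 - 15*I)/3 - 309 = -309 + √(195 - 15*I)/3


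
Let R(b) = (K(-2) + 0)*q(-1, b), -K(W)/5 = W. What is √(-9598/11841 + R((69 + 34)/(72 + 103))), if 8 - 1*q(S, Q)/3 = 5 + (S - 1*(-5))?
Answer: 2*I*√1079982087/11841 ≈ 5.5507*I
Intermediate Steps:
K(W) = -5*W
q(S, Q) = -6 - 3*S (q(S, Q) = 24 - 3*(5 + (S - 1*(-5))) = 24 - 3*(5 + (S + 5)) = 24 - 3*(5 + (5 + S)) = 24 - 3*(10 + S) = 24 + (-30 - 3*S) = -6 - 3*S)
R(b) = -30 (R(b) = (-5*(-2) + 0)*(-6 - 3*(-1)) = (10 + 0)*(-6 + 3) = 10*(-3) = -30)
√(-9598/11841 + R((69 + 34)/(72 + 103))) = √(-9598/11841 - 30) = √(-364828/11841) = 2*I*√1079982087/11841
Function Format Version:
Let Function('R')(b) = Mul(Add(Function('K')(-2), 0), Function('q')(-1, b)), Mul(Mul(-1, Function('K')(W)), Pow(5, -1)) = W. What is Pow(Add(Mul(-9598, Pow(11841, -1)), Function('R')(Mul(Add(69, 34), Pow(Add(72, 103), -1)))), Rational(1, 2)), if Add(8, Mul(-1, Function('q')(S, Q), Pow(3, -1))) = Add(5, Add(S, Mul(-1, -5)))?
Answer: Mul(Rational(2, 11841), I, Pow(1079982087, Rational(1, 2))) ≈ Mul(5.5507, I)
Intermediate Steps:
Function('K')(W) = Mul(-5, W)
Function('q')(S, Q) = Add(-6, Mul(-3, S)) (Function('q')(S, Q) = Add(24, Mul(-3, Add(5, Add(S, Mul(-1, -5))))) = Add(24, Mul(-3, Add(5, Add(S, 5)))) = Add(24, Mul(-3, Add(5, Add(5, S)))) = Add(24, Mul(-3, Add(10, S))) = Add(24, Add(-30, Mul(-3, S))) = Add(-6, Mul(-3, S)))
Function('R')(b) = -30 (Function('R')(b) = Mul(Add(Mul(-5, -2), 0), Add(-6, Mul(-3, -1))) = Mul(Add(10, 0), Add(-6, 3)) = Mul(10, -3) = -30)
Pow(Add(Mul(-9598, Pow(11841, -1)), Function('R')(Mul(Add(69, 34), Pow(Add(72, 103), -1)))), Rational(1, 2)) = Pow(Add(Mul(-9598, Pow(11841, -1)), -30), Rational(1, 2)) = Pow(Add(Mul(-9598, Rational(1, 11841)), -30), Rational(1, 2)) = Pow(Add(Rational(-9598, 11841), -30), Rational(1, 2)) = Pow(Rational(-364828, 11841), Rational(1, 2)) = Mul(Rational(2, 11841), I, Pow(1079982087, Rational(1, 2)))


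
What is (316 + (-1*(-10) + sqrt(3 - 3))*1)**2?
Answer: 106276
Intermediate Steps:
(316 + (-1*(-10) + sqrt(3 - 3))*1)**2 = (316 + (10 + sqrt(0))*1)**2 = (316 + (10 + 0)*1)**2 = (316 + 10*1)**2 = (316 + 10)**2 = 326**2 = 106276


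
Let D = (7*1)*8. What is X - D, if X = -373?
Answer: -429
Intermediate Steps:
D = 56 (D = 7*8 = 56)
X - D = -373 - 1*56 = -373 - 56 = -429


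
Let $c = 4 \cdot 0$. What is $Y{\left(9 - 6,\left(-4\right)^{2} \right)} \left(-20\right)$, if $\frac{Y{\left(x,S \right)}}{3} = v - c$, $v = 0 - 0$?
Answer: $0$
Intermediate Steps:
$v = 0$ ($v = 0 + 0 = 0$)
$c = 0$
$Y{\left(x,S \right)} = 0$ ($Y{\left(x,S \right)} = 3 \left(0 - 0\right) = 3 \left(0 + 0\right) = 3 \cdot 0 = 0$)
$Y{\left(9 - 6,\left(-4\right)^{2} \right)} \left(-20\right) = 0 \left(-20\right) = 0$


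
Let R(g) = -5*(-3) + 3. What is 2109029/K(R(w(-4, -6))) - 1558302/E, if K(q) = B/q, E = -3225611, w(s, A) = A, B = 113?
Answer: 122452504639068/364494043 ≈ 3.3595e+5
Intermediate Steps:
R(g) = 18 (R(g) = 15 + 3 = 18)
K(q) = 113/q
2109029/K(R(w(-4, -6))) - 1558302/E = 2109029/((113/18)) - 1558302/(-3225611) = 2109029/((113*(1/18))) - 1558302*(-1/3225611) = 2109029/(113/18) + 1558302/3225611 = 2109029*(18/113) + 1558302/3225611 = 37962522/113 + 1558302/3225611 = 122452504639068/364494043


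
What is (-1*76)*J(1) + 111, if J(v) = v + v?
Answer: -41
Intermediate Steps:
J(v) = 2*v
(-1*76)*J(1) + 111 = (-1*76)*(2*1) + 111 = -76*2 + 111 = -152 + 111 = -41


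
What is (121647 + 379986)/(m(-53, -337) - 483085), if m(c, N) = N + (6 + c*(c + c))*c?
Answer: -167211/260498 ≈ -0.64189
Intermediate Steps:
m(c, N) = N + c*(6 + 2*c²) (m(c, N) = N + (6 + c*(2*c))*c = N + (6 + 2*c²)*c = N + c*(6 + 2*c²))
(121647 + 379986)/(m(-53, -337) - 483085) = (121647 + 379986)/((-337 + 2*(-53)³ + 6*(-53)) - 483085) = 501633/((-337 + 2*(-148877) - 318) - 483085) = 501633/((-337 - 297754 - 318) - 483085) = 501633/(-298409 - 483085) = 501633/(-781494) = 501633*(-1/781494) = -167211/260498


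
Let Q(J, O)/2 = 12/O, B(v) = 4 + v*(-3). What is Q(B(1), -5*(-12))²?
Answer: 4/25 ≈ 0.16000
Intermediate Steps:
B(v) = 4 - 3*v
Q(J, O) = 24/O (Q(J, O) = 2*(12/O) = 24/O)
Q(B(1), -5*(-12))² = (24/((-5*(-12))))² = (24/60)² = (24*(1/60))² = (⅖)² = 4/25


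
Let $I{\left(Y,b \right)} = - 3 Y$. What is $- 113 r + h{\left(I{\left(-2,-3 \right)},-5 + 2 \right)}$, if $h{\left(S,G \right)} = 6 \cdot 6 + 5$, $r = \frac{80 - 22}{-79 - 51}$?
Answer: $\frac{5942}{65} \approx 91.415$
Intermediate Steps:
$r = - \frac{29}{65}$ ($r = \frac{58}{-130} = 58 \left(- \frac{1}{130}\right) = - \frac{29}{65} \approx -0.44615$)
$h{\left(S,G \right)} = 41$ ($h{\left(S,G \right)} = 36 + 5 = 41$)
$- 113 r + h{\left(I{\left(-2,-3 \right)},-5 + 2 \right)} = \left(-113\right) \left(- \frac{29}{65}\right) + 41 = \frac{3277}{65} + 41 = \frac{5942}{65}$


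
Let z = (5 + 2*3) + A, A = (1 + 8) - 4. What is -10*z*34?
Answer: -5440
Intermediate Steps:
A = 5 (A = 9 - 4 = 5)
z = 16 (z = (5 + 2*3) + 5 = (5 + 6) + 5 = 11 + 5 = 16)
-10*z*34 = -10*16*34 = -160*34 = -5440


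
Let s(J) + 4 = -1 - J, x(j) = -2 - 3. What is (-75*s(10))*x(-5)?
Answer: -5625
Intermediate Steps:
x(j) = -5
s(J) = -5 - J (s(J) = -4 + (-1 - J) = -5 - J)
(-75*s(10))*x(-5) = -75*(-5 - 1*10)*(-5) = -75*(-5 - 10)*(-5) = -75*(-15)*(-5) = 1125*(-5) = -5625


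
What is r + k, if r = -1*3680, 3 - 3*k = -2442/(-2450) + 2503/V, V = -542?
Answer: -7325611757/1991850 ≈ -3677.8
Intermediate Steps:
k = 4396243/1991850 (k = 1 - (-2442/(-2450) + 2503/(-542))/3 = 1 - (-2442*(-1/2450) + 2503*(-1/542))/3 = 1 - (1221/1225 - 2503/542)/3 = 1 - ⅓*(-2404393/663950) = 1 + 2404393/1991850 = 4396243/1991850 ≈ 2.2071)
r = -3680
r + k = -3680 + 4396243/1991850 = -7325611757/1991850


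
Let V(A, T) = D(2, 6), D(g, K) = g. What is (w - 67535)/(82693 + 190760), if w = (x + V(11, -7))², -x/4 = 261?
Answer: 1018229/273453 ≈ 3.7236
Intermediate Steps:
V(A, T) = 2
x = -1044 (x = -4*261 = -1044)
w = 1085764 (w = (-1044 + 2)² = (-1042)² = 1085764)
(w - 67535)/(82693 + 190760) = (1085764 - 67535)/(82693 + 190760) = 1018229/273453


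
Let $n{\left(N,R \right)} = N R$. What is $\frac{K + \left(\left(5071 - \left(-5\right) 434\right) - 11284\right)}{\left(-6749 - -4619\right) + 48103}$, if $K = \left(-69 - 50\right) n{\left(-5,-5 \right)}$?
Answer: $- \frac{7018}{45973} \approx -0.15265$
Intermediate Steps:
$K = -2975$ ($K = \left(-69 - 50\right) \left(\left(-5\right) \left(-5\right)\right) = \left(-119\right) 25 = -2975$)
$\frac{K + \left(\left(5071 - \left(-5\right) 434\right) - 11284\right)}{\left(-6749 - -4619\right) + 48103} = \frac{-2975 + \left(\left(5071 - \left(-5\right) 434\right) - 11284\right)}{\left(-6749 - -4619\right) + 48103} = \frac{-2975 + \left(\left(5071 - -2170\right) - 11284\right)}{\left(-6749 + 4619\right) + 48103} = \frac{-2975 + \left(\left(5071 + 2170\right) - 11284\right)}{-2130 + 48103} = \frac{-2975 + \left(7241 - 11284\right)}{45973} = \left(-2975 - 4043\right) \frac{1}{45973} = \left(-7018\right) \frac{1}{45973} = - \frac{7018}{45973}$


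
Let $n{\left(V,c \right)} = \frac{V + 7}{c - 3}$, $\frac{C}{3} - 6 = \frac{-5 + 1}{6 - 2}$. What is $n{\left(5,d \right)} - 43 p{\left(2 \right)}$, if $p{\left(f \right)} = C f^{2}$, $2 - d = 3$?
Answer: $-2583$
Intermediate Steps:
$d = -1$ ($d = 2 - 3 = -1$)
$C = 15$ ($C = 18 + 3 \frac{-5 + 1}{6 - 2} = 18 + 3 \left(- \frac{4}{4}\right) = 18 + 3 \left(\left(-4\right) \frac{1}{4}\right) = 18 + 3 \left(-1\right) = 18 - 3 = 15$)
$n{\left(V,c \right)} = \frac{7 + V}{-3 + c}$
$p{\left(f \right)} = 15 f^{2}$
$n{\left(5,d \right)} - 43 p{\left(2 \right)} = \frac{7 + 5}{-3 - 1} - 43 \cdot 15 \cdot 2^{2} = \frac{1}{-4} \cdot 12 - 43 \cdot 15 \cdot 4 = \left(- \frac{1}{4}\right) 12 - 2580 = -3 - 2580 = -2583$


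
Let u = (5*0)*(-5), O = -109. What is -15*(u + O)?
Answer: 1635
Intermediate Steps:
u = 0 (u = 0*(-5) = 0)
-15*(u + O) = -15*(0 - 109) = -15*(-109) = 1635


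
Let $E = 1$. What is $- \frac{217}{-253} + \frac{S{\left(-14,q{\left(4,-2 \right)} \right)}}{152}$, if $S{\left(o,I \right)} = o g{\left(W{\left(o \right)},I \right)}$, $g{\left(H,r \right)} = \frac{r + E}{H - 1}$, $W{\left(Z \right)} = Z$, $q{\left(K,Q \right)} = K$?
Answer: $\frac{51247}{57684} \approx 0.88841$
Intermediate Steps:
$g{\left(H,r \right)} = \frac{1 + r}{-1 + H}$ ($g{\left(H,r \right)} = \frac{r + 1}{H - 1} = \frac{1 + r}{-1 + H}$)
$S{\left(o,I \right)} = \frac{o \left(1 + I\right)}{-1 + o}$ ($S{\left(o,I \right)} = o \frac{1 + I}{-1 + o} = \frac{o \left(1 + I\right)}{-1 + o}$)
$- \frac{217}{-253} + \frac{S{\left(-14,q{\left(4,-2 \right)} \right)}}{152} = - \frac{217}{-253} + \frac{\left(-14\right) \frac{1}{-1 - 14} \left(1 + 4\right)}{152} = \left(-217\right) \left(- \frac{1}{253}\right) + \left(-14\right) \frac{1}{-15} \cdot 5 \cdot \frac{1}{152} = \frac{217}{253} + \left(-14\right) \left(- \frac{1}{15}\right) 5 \cdot \frac{1}{152} = \frac{217}{253} + \frac{14}{3} \cdot \frac{1}{152} = \frac{217}{253} + \frac{7}{228} = \frac{51247}{57684}$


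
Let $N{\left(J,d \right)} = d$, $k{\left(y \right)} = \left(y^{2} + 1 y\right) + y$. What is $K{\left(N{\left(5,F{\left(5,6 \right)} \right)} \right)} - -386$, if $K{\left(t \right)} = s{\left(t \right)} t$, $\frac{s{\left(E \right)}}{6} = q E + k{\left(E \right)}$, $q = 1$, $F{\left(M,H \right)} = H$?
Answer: $2330$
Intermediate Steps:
$k{\left(y \right)} = y^{2} + 2 y$ ($k{\left(y \right)} = \left(y^{2} + y\right) + y = \left(y + y^{2}\right) + y = y^{2} + 2 y$)
$s{\left(E \right)} = 6 E + 6 E \left(2 + E\right)$ ($s{\left(E \right)} = 6 \left(1 E + E \left(2 + E\right)\right) = 6 \left(E + E \left(2 + E\right)\right) = 6 E + 6 E \left(2 + E\right)$)
$K{\left(t \right)} = 6 t^{2} \left(3 + t\right)$ ($K{\left(t \right)} = 6 t \left(3 + t\right) t = 6 t^{2} \left(3 + t\right)$)
$K{\left(N{\left(5,F{\left(5,6 \right)} \right)} \right)} - -386 = 6 \cdot 6^{2} \left(3 + 6\right) - -386 = 6 \cdot 36 \cdot 9 + 386 = 1944 + 386 = 2330$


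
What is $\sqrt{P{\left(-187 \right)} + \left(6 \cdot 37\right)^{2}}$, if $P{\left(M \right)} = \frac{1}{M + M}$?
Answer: $\frac{\sqrt{6893648410}}{374} \approx 222.0$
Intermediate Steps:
$P{\left(M \right)} = \frac{1}{2 M}$
$\sqrt{P{\left(-187 \right)} + \left(6 \cdot 37\right)^{2}} = \sqrt{\frac{1}{2 \left(-187\right)} + \left(6 \cdot 37\right)^{2}} = \sqrt{\frac{1}{2} \left(- \frac{1}{187}\right) + 222^{2}} = \sqrt{- \frac{1}{374} + 49284} = \sqrt{\frac{18432215}{374}} = \frac{\sqrt{6893648410}}{374}$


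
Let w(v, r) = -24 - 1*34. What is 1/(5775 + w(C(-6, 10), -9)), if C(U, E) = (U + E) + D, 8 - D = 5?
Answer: 1/5717 ≈ 0.00017492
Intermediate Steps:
D = 3 (D = 8 - 1*5 = 8 - 5 = 3)
C(U, E) = 3 + E + U (C(U, E) = (U + E) + 3 = (E + U) + 3 = 3 + E + U)
w(v, r) = -58 (w(v, r) = -24 - 34 = -58)
1/(5775 + w(C(-6, 10), -9)) = 1/(5775 - 58) = 1/5717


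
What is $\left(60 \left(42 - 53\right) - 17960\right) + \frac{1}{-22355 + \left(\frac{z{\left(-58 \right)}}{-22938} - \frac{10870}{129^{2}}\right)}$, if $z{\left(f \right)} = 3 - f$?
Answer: $- \frac{52964003744651626}{2844468507917} \approx -18620.0$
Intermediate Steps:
$\left(60 \left(42 - 53\right) - 17960\right) + \frac{1}{-22355 + \left(\frac{z{\left(-58 \right)}}{-22938} - \frac{10870}{129^{2}}\right)} = \left(60 \left(42 - 53\right) - 17960\right) + \frac{1}{-22355 + \left(\frac{3 - -58}{-22938} - \frac{10870}{129^{2}}\right)} = \left(60 \left(-11\right) - 17960\right) + \frac{1}{-22355 - \left(\frac{10870}{16641} - \left(3 + 58\right) \left(- \frac{1}{22938}\right)\right)} = \left(-660 - 17960\right) + \frac{1}{-22355 + \left(61 \left(- \frac{1}{22938}\right) - \frac{10870}{16641}\right)} = -18620 + \frac{1}{-22355 - \frac{83450387}{127237086}} = -18620 + \frac{1}{- \frac{2844468507917}{127237086}} = -18620 - \frac{127237086}{2844468507917} = - \frac{52964003744651626}{2844468507917}$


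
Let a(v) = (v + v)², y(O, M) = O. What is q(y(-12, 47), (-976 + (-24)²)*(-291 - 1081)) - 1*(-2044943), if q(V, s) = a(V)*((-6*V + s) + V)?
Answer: 318188303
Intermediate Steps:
a(v) = 4*v² (a(v) = (2*v)² = 4*v²)
q(V, s) = 4*V²*(s - 5*V) (q(V, s) = (4*V²)*((-6*V + s) + V) = (4*V²)*((s - 6*V) + V) = (4*V²)*(s - 5*V) = 4*V²*(s - 5*V))
q(y(-12, 47), (-976 + (-24)²)*(-291 - 1081)) - 1*(-2044943) = 4*(-12)²*((-976 + (-24)²)*(-291 - 1081) - 5*(-12)) - 1*(-2044943) = 4*144*((-976 + 576)*(-1372) + 60) + 2044943 = 4*144*(-400*(-1372) + 60) + 2044943 = 4*144*(548800 + 60) + 2044943 = 4*144*548860 + 2044943 = 316143360 + 2044943 = 318188303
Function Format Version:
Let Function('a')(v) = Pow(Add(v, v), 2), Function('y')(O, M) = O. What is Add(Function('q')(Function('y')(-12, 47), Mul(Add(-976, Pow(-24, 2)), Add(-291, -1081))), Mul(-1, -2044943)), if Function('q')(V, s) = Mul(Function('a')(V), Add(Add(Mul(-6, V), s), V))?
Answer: 318188303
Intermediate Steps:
Function('a')(v) = Mul(4, Pow(v, 2)) (Function('a')(v) = Pow(Mul(2, v), 2) = Mul(4, Pow(v, 2)))
Function('q')(V, s) = Mul(4, Pow(V, 2), Add(s, Mul(-5, V))) (Function('q')(V, s) = Mul(Mul(4, Pow(V, 2)), Add(Add(Mul(-6, V), s), V)) = Mul(Mul(4, Pow(V, 2)), Add(Add(s, Mul(-6, V)), V)) = Mul(Mul(4, Pow(V, 2)), Add(s, Mul(-5, V))) = Mul(4, Pow(V, 2), Add(s, Mul(-5, V))))
Add(Function('q')(Function('y')(-12, 47), Mul(Add(-976, Pow(-24, 2)), Add(-291, -1081))), Mul(-1, -2044943)) = Add(Mul(4, Pow(-12, 2), Add(Mul(Add(-976, Pow(-24, 2)), Add(-291, -1081)), Mul(-5, -12))), Mul(-1, -2044943)) = Add(Mul(4, 144, Add(Mul(Add(-976, 576), -1372), 60)), 2044943) = Add(Mul(4, 144, Add(Mul(-400, -1372), 60)), 2044943) = Add(Mul(4, 144, Add(548800, 60)), 2044943) = Add(Mul(4, 144, 548860), 2044943) = Add(316143360, 2044943) = 318188303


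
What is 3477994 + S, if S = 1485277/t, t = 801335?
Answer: 2787039807267/801335 ≈ 3.4780e+6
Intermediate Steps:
S = 1485277/801335 ≈ 1.8535
3477994 + S = 3477994 + 1485277/801335 = 2787039807267/801335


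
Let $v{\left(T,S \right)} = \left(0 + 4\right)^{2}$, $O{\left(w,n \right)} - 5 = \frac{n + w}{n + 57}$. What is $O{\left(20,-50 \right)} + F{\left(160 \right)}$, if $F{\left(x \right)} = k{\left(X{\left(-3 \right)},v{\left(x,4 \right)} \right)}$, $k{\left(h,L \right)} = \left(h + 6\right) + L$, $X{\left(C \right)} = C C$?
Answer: $\frac{222}{7} \approx 31.714$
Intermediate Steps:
$X{\left(C \right)} = C^{2}$
$O{\left(w,n \right)} = 5 + \frac{n + w}{57 + n}$ ($O{\left(w,n \right)} = 5 + \frac{n + w}{n + 57} = 5 + \frac{n + w}{57 + n}$)
$v{\left(T,S \right)} = 16$ ($v{\left(T,S \right)} = 4^{2} = 16$)
$k{\left(h,L \right)} = 6 + L + h$ ($k{\left(h,L \right)} = \left(6 + h\right) + L = 6 + L + h$)
$F{\left(x \right)} = 31$ ($F{\left(x \right)} = 6 + 16 + \left(-3\right)^{2} = 6 + 16 + 9 = 31$)
$O{\left(20,-50 \right)} + F{\left(160 \right)} = \frac{285 + 20 + 6 \left(-50\right)}{57 - 50} + 31 = \frac{285 + 20 - 300}{7} + 31 = \frac{1}{7} \cdot 5 + 31 = \frac{5}{7} + 31 = \frac{222}{7}$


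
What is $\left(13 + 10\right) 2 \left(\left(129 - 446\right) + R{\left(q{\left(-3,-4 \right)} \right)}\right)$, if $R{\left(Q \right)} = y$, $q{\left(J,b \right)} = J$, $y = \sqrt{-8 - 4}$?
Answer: $-14582 + 92 i \sqrt{3} \approx -14582.0 + 159.35 i$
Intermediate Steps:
$y = 2 i \sqrt{3}$ ($y = \sqrt{-12} = 2 i \sqrt{3} \approx 3.4641 i$)
$R{\left(Q \right)} = 2 i \sqrt{3}$
$\left(13 + 10\right) 2 \left(\left(129 - 446\right) + R{\left(q{\left(-3,-4 \right)} \right)}\right) = \left(13 + 10\right) 2 \left(\left(129 - 446\right) + 2 i \sqrt{3}\right) = 23 \cdot 2 \left(-317 + 2 i \sqrt{3}\right) = 46 \left(-317 + 2 i \sqrt{3}\right) = -14582 + 92 i \sqrt{3}$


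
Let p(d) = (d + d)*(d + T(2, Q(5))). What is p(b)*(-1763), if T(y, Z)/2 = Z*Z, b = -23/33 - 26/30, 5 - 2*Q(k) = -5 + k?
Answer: 182396454/3025 ≈ 60296.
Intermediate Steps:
Q(k) = 5 - k/2 (Q(k) = 5/2 - (-5 + k)/2 = 5/2 + (5/2 - k/2) = 5 - k/2)
b = -86/55 (b = -23*1/33 - 26*1/30 = -23/33 - 13/15 = -86/55 ≈ -1.5636)
T(y, Z) = 2*Z² (T(y, Z) = 2*(Z*Z) = 2*Z²)
p(d) = 2*d*(25/2 + d) (p(d) = (d + d)*(d + 2*(5 - ½*5)²) = (2*d)*(d + 2*(5 - 5/2)²) = (2*d)*(d + 2*(5/2)²) = (2*d)*(d + 2*(25/4)) = (2*d)*(d + 25/2) = (2*d)*(25/2 + d) = 2*d*(25/2 + d))
p(b)*(-1763) = -86*(25 + 2*(-86/55))/55*(-1763) = -86*(25 - 172/55)/55*(-1763) = -86/55*1203/55*(-1763) = -103458/3025*(-1763) = 182396454/3025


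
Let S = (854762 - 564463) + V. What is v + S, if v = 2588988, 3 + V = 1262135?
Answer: 4141419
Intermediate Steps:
V = 1262132 (V = -3 + 1262135 = 1262132)
S = 1552431 (S = (854762 - 564463) + 1262132 = 290299 + 1262132 = 1552431)
v + S = 2588988 + 1552431 = 4141419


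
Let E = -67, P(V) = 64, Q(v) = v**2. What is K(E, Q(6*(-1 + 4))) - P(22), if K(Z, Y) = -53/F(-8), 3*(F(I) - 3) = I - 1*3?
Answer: 31/2 ≈ 15.500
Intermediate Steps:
F(I) = 2 + I/3 (F(I) = 3 + (I - 1*3)/3 = 3 + (I - 3)/3 = 3 + (-3 + I)/3 = 3 + (-1 + I/3) = 2 + I/3)
K(Z, Y) = 159/2 (K(Z, Y) = -53/(2 + (1/3)*(-8)) = -53/(2 - 8/3) = -53/(-2/3) = -53*(-3/2) = 159/2)
K(E, Q(6*(-1 + 4))) - P(22) = 159/2 - 1*64 = 159/2 - 64 = 31/2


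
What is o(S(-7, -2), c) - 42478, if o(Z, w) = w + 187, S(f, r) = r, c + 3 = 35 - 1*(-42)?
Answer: -42217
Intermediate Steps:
c = 74 (c = -3 + (35 - 1*(-42)) = -3 + (35 + 42) = -3 + 77 = 74)
o(Z, w) = 187 + w
o(S(-7, -2), c) - 42478 = (187 + 74) - 42478 = 261 - 42478 = -42217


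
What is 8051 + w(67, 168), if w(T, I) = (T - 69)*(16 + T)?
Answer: 7885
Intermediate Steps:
w(T, I) = (-69 + T)*(16 + T)
8051 + w(67, 168) = 8051 + (-1104 + 67² - 53*67) = 8051 + (-1104 + 4489 - 3551) = 8051 - 166 = 7885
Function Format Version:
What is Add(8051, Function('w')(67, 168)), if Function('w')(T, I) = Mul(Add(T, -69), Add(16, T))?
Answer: 7885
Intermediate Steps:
Function('w')(T, I) = Mul(Add(-69, T), Add(16, T))
Add(8051, Function('w')(67, 168)) = Add(8051, Add(-1104, Pow(67, 2), Mul(-53, 67))) = Add(8051, Add(-1104, 4489, -3551)) = Add(8051, -166) = 7885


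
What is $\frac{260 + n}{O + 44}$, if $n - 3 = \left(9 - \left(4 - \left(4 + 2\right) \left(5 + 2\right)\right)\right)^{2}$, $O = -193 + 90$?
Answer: $- \frac{2472}{59} \approx -41.898$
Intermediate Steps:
$O = -103$
$n = 2212$ ($n = 3 + \left(9 - \left(4 - \left(4 + 2\right) \left(5 + 2\right)\right)\right)^{2} = 3 + \left(9 + \left(6 \cdot 7 - 4\right)\right)^{2} = 3 + \left(9 + \left(42 - 4\right)\right)^{2} = 3 + \left(9 + 38\right)^{2} = 3 + 47^{2} = 3 + 2209 = 2212$)
$\frac{260 + n}{O + 44} = \frac{260 + 2212}{-103 + 44} = \frac{2472}{-59} = 2472 \left(- \frac{1}{59}\right) = - \frac{2472}{59}$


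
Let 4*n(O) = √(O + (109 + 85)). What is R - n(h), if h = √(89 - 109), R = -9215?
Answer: -9215 - √(194 + 2*I*√5)/4 ≈ -9218.5 - 0.040132*I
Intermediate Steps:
h = 2*I*√5 (h = √(-20) = 2*I*√5 ≈ 4.4721*I)
n(O) = √(194 + O)/4 (n(O) = √(O + (109 + 85))/4 = √(O + 194)/4 = √(194 + O)/4)
R - n(h) = -9215 - √(194 + 2*I*√5)/4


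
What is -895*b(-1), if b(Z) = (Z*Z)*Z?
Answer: 895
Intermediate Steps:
b(Z) = Z**3 (b(Z) = Z**2*Z = Z**3)
-895*b(-1) = -895*(-1)**3 = -895*(-1) = 895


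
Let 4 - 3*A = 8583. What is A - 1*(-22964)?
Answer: 60313/3 ≈ 20104.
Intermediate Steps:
A = -8579/3 (A = 4/3 - ⅓*8583 = 4/3 - 2861 = -8579/3 ≈ -2859.7)
A - 1*(-22964) = -8579/3 - 1*(-22964) = -8579/3 + 22964 = 60313/3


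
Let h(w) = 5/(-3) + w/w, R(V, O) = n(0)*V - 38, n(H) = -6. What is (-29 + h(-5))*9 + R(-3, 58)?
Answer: -287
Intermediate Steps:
R(V, O) = -38 - 6*V (R(V, O) = -6*V - 38 = -38 - 6*V)
h(w) = -⅔ (h(w) = 5*(-⅓) + 1 = -5/3 + 1 = -⅔)
(-29 + h(-5))*9 + R(-3, 58) = (-29 - ⅔)*9 + (-38 - 6*(-3)) = -89/3*9 + (-38 + 18) = -267 - 20 = -287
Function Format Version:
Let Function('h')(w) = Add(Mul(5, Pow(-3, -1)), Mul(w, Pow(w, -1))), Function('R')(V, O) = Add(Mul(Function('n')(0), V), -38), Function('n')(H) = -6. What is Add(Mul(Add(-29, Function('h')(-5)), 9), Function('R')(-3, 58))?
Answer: -287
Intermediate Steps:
Function('R')(V, O) = Add(-38, Mul(-6, V)) (Function('R')(V, O) = Add(Mul(-6, V), -38) = Add(-38, Mul(-6, V)))
Function('h')(w) = Rational(-2, 3) (Function('h')(w) = Add(Mul(5, Rational(-1, 3)), 1) = Add(Rational(-5, 3), 1) = Rational(-2, 3))
Add(Mul(Add(-29, Function('h')(-5)), 9), Function('R')(-3, 58)) = Add(Mul(Add(-29, Rational(-2, 3)), 9), Add(-38, Mul(-6, -3))) = Add(Mul(Rational(-89, 3), 9), Add(-38, 18)) = Add(-267, -20) = -287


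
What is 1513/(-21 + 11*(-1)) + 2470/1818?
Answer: -1335797/29088 ≈ -45.923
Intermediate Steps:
1513/(-21 + 11*(-1)) + 2470/1818 = 1513/(-21 - 11) + 2470*(1/1818) = 1513/(-32) + 1235/909 = 1513*(-1/32) + 1235/909 = -1513/32 + 1235/909 = -1335797/29088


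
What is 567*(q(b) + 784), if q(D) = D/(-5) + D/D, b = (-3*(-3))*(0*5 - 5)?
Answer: 450198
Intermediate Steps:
b = -45 (b = 9*(0 - 5) = 9*(-5) = -45)
q(D) = 1 - D/5 (q(D) = D*(-1/5) + 1 = -D/5 + 1 = 1 - D/5)
567*(q(b) + 784) = 567*((1 - 1/5*(-45)) + 784) = 567*((1 + 9) + 784) = 567*(10 + 784) = 567*794 = 450198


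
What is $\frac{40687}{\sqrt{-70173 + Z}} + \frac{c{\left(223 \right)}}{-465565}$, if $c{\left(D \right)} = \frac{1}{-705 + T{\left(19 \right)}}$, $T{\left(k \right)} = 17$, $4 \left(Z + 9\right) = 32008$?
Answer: $\frac{1}{320308720} - \frac{40687 i \sqrt{15545}}{31090} \approx 3.122 \cdot 10^{-9} - 163.17 i$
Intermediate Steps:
$Z = 7993$ ($Z = -9 + \frac{1}{4} \cdot 32008 = -9 + 8002 = 7993$)
$c{\left(D \right)} = - \frac{1}{688}$ ($c{\left(D \right)} = \frac{1}{-705 + 17} = \frac{1}{-688} = - \frac{1}{688}$)
$\frac{40687}{\sqrt{-70173 + Z}} + \frac{c{\left(223 \right)}}{-465565} = \frac{40687}{\sqrt{-70173 + 7993}} - \frac{1}{688 \left(-465565\right)} = \frac{40687}{\sqrt{-62180}} - - \frac{1}{320308720} = \frac{40687}{2 i \sqrt{15545}} + \frac{1}{320308720} = 40687 \left(- \frac{i \sqrt{15545}}{31090}\right) + \frac{1}{320308720} = - \frac{40687 i \sqrt{15545}}{31090} + \frac{1}{320308720} = \frac{1}{320308720} - \frac{40687 i \sqrt{15545}}{31090}$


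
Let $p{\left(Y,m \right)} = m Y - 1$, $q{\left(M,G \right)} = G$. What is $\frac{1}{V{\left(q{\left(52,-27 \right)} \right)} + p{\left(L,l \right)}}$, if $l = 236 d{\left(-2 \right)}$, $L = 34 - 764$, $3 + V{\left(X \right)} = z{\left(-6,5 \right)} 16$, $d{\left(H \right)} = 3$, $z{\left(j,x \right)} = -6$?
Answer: $- \frac{1}{516940} \approx -1.9345 \cdot 10^{-6}$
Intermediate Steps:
$V{\left(X \right)} = -99$ ($V{\left(X \right)} = -3 - 96 = -99$)
$L = -730$ ($L = 34 - 764 = -730$)
$l = 708$ ($l = 236 \cdot 3 = 708$)
$p{\left(Y,m \right)} = -1 + Y m$ ($p{\left(Y,m \right)} = Y m - 1 = -1 + Y m$)
$\frac{1}{V{\left(q{\left(52,-27 \right)} \right)} + p{\left(L,l \right)}} = \frac{1}{-99 - 516841} = \frac{1}{-516940} = - \frac{1}{516940}$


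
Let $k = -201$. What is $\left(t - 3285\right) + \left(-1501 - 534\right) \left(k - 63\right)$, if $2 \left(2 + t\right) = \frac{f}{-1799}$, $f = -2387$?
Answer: $\frac{274452183}{514} \approx 5.3395 \cdot 10^{5}$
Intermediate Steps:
$t = - \frac{687}{514}$ ($t = -2 + \frac{\left(-2387\right) \frac{1}{-1799}}{2} = -2 + \frac{\left(-2387\right) \left(- \frac{1}{1799}\right)}{2} = -2 + \frac{1}{2} \cdot \frac{341}{257} = -2 + \frac{341}{514} = - \frac{687}{514} \approx -1.3366$)
$\left(t - 3285\right) + \left(-1501 - 534\right) \left(k - 63\right) = \left(- \frac{687}{514} - 3285\right) + \left(-1501 - 534\right) \left(-201 - 63\right) = - \frac{1689177}{514} - -537240 = - \frac{1689177}{514} + 537240 = \frac{274452183}{514}$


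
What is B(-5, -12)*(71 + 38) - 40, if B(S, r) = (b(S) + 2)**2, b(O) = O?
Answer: 941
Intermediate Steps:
B(S, r) = (2 + S)**2 (B(S, r) = (S + 2)**2 = (2 + S)**2)
B(-5, -12)*(71 + 38) - 40 = (2 - 5)**2*(71 + 38) - 40 = (-3)**2*109 - 40 = 9*109 - 40 = 981 - 40 = 941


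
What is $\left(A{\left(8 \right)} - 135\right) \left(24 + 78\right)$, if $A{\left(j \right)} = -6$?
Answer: $-14382$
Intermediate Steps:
$\left(A{\left(8 \right)} - 135\right) \left(24 + 78\right) = \left(-6 - 135\right) \left(24 + 78\right) = \left(-141\right) 102 = -14382$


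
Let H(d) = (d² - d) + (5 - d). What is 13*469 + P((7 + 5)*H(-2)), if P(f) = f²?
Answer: 30433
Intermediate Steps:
H(d) = 5 + d² - 2*d
13*469 + P((7 + 5)*H(-2)) = 13*469 + ((7 + 5)*(5 + (-2)² - 2*(-2)))² = 6097 + (12*(5 + 4 + 4))² = 6097 + (12*13)² = 6097 + 156² = 6097 + 24336 = 30433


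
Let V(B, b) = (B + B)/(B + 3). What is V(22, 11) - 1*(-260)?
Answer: 6544/25 ≈ 261.76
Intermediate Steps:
V(B, b) = 2*B/(3 + B) (V(B, b) = (2*B)/(3 + B) = 2*B/(3 + B))
V(22, 11) - 1*(-260) = 2*22/(3 + 22) - 1*(-260) = 2*22/25 + 260 = 2*22*(1/25) + 260 = 44/25 + 260 = 6544/25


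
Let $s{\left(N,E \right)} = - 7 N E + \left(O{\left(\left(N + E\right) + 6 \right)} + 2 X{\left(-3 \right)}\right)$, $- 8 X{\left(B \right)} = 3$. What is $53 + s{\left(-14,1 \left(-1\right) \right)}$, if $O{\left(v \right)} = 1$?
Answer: $- \frac{179}{4} \approx -44.75$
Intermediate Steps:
$X{\left(B \right)} = - \frac{3}{8}$ ($X{\left(B \right)} = \left(- \frac{1}{8}\right) 3 = - \frac{3}{8}$)
$s{\left(N,E \right)} = \frac{1}{4} - 7 E N$ ($s{\left(N,E \right)} = - 7 N E + \left(1 + 2 \left(- \frac{3}{8}\right)\right) = - 7 E N + \left(1 - \frac{3}{4}\right) = - 7 E N + \frac{1}{4} = \frac{1}{4} - 7 E N$)
$53 + s{\left(-14,1 \left(-1\right) \right)} = 53 + \left(\frac{1}{4} - 7 \cdot 1 \left(-1\right) \left(-14\right)\right) = 53 + \left(\frac{1}{4} - \left(-7\right) \left(-14\right)\right) = 53 + \left(\frac{1}{4} - 98\right) = 53 - \frac{391}{4} = - \frac{179}{4}$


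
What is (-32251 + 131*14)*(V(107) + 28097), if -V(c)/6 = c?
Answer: -835098735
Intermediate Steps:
V(c) = -6*c
(-32251 + 131*14)*(V(107) + 28097) = (-32251 + 131*14)*(-6*107 + 28097) = (-32251 + 1834)*(-642 + 28097) = -30417*27455 = -835098735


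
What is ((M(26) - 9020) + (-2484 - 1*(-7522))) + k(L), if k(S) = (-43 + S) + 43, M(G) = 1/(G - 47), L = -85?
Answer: -85408/21 ≈ -4067.0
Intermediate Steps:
M(G) = 1/(-47 + G)
k(S) = S
((M(26) - 9020) + (-2484 - 1*(-7522))) + k(L) = ((1/(-47 + 26) - 9020) + (-2484 - 1*(-7522))) - 85 = ((1/(-21) - 9020) + (-2484 + 7522)) - 85 = ((-1/21 - 9020) + 5038) - 85 = (-189421/21 + 5038) - 85 = -83623/21 - 85 = -85408/21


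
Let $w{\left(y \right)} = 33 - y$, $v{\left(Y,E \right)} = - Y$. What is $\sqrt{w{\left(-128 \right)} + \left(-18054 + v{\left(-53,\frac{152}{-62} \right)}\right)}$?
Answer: $4 i \sqrt{1115} \approx 133.57 i$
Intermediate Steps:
$\sqrt{w{\left(-128 \right)} + \left(-18054 + v{\left(-53,\frac{152}{-62} \right)}\right)} = \sqrt{\left(33 - -128\right) - 18001} = \sqrt{\left(33 + 128\right) + \left(-18054 + 53\right)} = \sqrt{161 - 18001} = \sqrt{-17840} = 4 i \sqrt{1115}$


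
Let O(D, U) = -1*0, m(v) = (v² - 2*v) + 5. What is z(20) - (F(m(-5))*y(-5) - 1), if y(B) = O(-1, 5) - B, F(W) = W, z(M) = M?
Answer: -179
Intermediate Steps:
m(v) = 5 + v² - 2*v
O(D, U) = 0
y(B) = -B (y(B) = 0 - B = -B)
z(20) - (F(m(-5))*y(-5) - 1) = 20 - ((5 + (-5)² - 2*(-5))*(-1*(-5)) - 1) = 20 - ((5 + 25 + 10)*5 - 1) = 20 - (40*5 - 1) = 20 - (200 - 1) = 20 - 1*199 = 20 - 199 = -179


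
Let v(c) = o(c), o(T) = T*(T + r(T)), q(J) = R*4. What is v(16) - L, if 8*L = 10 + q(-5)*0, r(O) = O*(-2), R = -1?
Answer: -1029/4 ≈ -257.25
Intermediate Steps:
r(O) = -2*O
q(J) = -4 (q(J) = -1*4 = -4)
L = 5/4 (L = (10 - 4*0)/8 = (10 + 0)/8 = (⅛)*10 = 5/4 ≈ 1.2500)
o(T) = -T² (o(T) = T*(T - 2*T) = T*(-T) = -T²)
v(c) = -c²
v(16) - L = -1*16² - 1*5/4 = -1*256 - 5/4 = -256 - 5/4 = -1029/4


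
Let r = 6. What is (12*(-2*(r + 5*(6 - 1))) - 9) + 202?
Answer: -551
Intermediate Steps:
(12*(-2*(r + 5*(6 - 1))) - 9) + 202 = (12*(-2*(6 + 5*(6 - 1))) - 9) + 202 = (12*(-2*(6 + 5*5)) - 9) + 202 = (12*(-2*(6 + 25)) - 9) + 202 = (12*(-2*31) - 9) + 202 = (12*(-62) - 9) + 202 = (-744 - 9) + 202 = -753 + 202 = -551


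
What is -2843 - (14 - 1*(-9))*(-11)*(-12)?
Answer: -5879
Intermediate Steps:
-2843 - (14 - 1*(-9))*(-11)*(-12) = -2843 - (14 + 9)*(-11)*(-12) = -2843 - 23*(-11)*(-12) = -2843 - (-253)*(-12) = -2843 - 1*3036 = -2843 - 3036 = -5879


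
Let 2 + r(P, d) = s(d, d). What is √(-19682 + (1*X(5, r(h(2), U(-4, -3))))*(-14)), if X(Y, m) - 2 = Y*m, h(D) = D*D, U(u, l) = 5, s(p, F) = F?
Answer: 4*I*√1245 ≈ 141.14*I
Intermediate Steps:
h(D) = D²
r(P, d) = -2 + d
X(Y, m) = 2 + Y*m
√(-19682 + (1*X(5, r(h(2), U(-4, -3))))*(-14)) = √(-19682 + (1*(2 + 5*(-2 + 5)))*(-14)) = √(-19682 + (1*(2 + 5*3))*(-14)) = √(-19682 + (1*(2 + 15))*(-14)) = √(-19682 + (1*17)*(-14)) = √(-19682 + 17*(-14)) = √(-19682 - 238) = √(-19920) = 4*I*√1245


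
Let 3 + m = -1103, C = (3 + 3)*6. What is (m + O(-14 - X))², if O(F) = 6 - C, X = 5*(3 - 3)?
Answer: 1290496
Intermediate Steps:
X = 0 (X = 5*0 = 0)
C = 36 (C = 6*6 = 36)
m = -1106 (m = -3 - 1103 = -1106)
O(F) = -30 (O(F) = 6 - 1*36 = 6 - 36 = -30)
(m + O(-14 - X))² = (-1106 - 30)² = (-1136)² = 1290496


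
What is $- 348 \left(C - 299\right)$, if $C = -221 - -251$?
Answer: $93612$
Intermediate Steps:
$C = 30$ ($C = -221 + 251 = 30$)
$- 348 \left(C - 299\right) = - 348 \left(30 - 299\right) = \left(-348\right) \left(-269\right) = 93612$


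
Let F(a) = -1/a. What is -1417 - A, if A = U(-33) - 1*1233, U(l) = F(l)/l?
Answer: -200375/1089 ≈ -184.00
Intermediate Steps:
U(l) = -1/l**2 (U(l) = (-1/l)/l = -1/l**2)
A = -1342738/1089 (A = -1/(-33)**2 - 1*1233 = -1*1/1089 - 1233 = -1/1089 - 1233 = -1342738/1089 ≈ -1233.0)
-1417 - A = -1417 - 1*(-1342738/1089) = -1417 + 1342738/1089 = -200375/1089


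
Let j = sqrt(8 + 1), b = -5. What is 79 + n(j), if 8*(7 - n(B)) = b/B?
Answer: 2069/24 ≈ 86.208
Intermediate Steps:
j = 3 (j = sqrt(9) = 3)
n(B) = 7 + 5/(8*B) (n(B) = 7 - (-5)/(8*B) = 7 + 5/(8*B))
79 + n(j) = 79 + (7 + (5/8)/3) = 79 + (7 + (5/8)*(1/3)) = 79 + (7 + 5/24) = 79 + 173/24 = 2069/24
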